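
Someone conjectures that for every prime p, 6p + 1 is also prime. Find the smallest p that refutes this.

Check each prime p in order until 6p + 1 is not prime.
p = 2: 6p + 1 = 13, prime.
p = 3: 6p + 1 = 19, prime.
p = 5: 6p + 1 = 31, prime.
p = 7: 6p + 1 = 43, prime.
p = 11: 6p + 1 = 67, prime.
p = 13: 6p + 1 = 79, prime.
p = 17: 6p + 1 = 103, prime.
p = 19: 6p + 1 = 115 = 5 × 23, not prime.

p = 19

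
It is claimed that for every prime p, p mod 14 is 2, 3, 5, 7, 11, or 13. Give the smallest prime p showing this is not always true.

The first 8 eligible values, up to p = 19, all satisfy the conclusion.
p = 23: 23 mod 14 = 9 — not in {2, 3, 5, 7, 11, 13}.

p = 23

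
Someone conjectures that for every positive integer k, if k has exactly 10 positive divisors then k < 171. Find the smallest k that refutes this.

We need the least positive integer k for which k has exactly 10 positive divisors but the claim fails.
The first 4 eligible values, up to k = 162, all satisfy the conclusion.
k = 176: τ(176) = 10; 176 ≥ 171.
Hence k = 176 is a counterexample.

k = 176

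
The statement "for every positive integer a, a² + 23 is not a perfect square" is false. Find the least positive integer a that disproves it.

A counterexample is any positive integer a such that a² + 23 is a perfect square; we check each in order.
For a = 1, 2, 3, 4, 5, 6, 7, 8, 9, 10 the conclusion holds.
a = 11: 11² + 23 = 144 = 12², a perfect square.
So a = 11 is the smallest counterexample.

a = 11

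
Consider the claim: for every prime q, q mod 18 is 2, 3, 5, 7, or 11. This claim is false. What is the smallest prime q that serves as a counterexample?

Check each prime q in order until the claim fails.
q = 2: 2 mod 18 = 2.
q = 3: 3 mod 18 = 3.
q = 5: 5 mod 18 = 5.
q = 7: 7 mod 18 = 7.
q = 11: 11 mod 18 = 11.
q = 13: 13 mod 18 = 13 — not in {2, 3, 5, 7, 11}.
So q = 13 is the smallest counterexample.

q = 13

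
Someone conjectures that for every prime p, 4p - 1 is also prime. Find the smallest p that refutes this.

p = 7

We need the least prime p for which 4p - 1 is not prime.
For p = 2, 3, 5 the conclusion holds.
p = 7: 4p - 1 = 27 = 3 × 9, not prime.
Hence p = 7 is a counterexample.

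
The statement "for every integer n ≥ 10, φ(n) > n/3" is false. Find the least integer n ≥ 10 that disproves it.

n = 12

We need the least integer n ≥ 10 for which the claim fails.
n = 10: φ(10) = 4 and 10/3 = 10/3, so φ(10) > 10/3.
n = 11: φ(11) = 10 and 11/3 = 11/3, so φ(11) > 11/3.
n = 12: φ(12) = 4 and 12/3 = 4, so φ(12) ≤ 12/3.
Thus n = 12 disproves the claim, and no smaller n works.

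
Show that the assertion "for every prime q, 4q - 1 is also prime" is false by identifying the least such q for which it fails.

q = 7

Check each prime q in order until 4q - 1 is not prime.
q = 2: 4q - 1 = 7, prime.
q = 3: 4q - 1 = 11, prime.
q = 5: 4q - 1 = 19, prime.
q = 7: 4q - 1 = 27 = 3 × 9, not prime.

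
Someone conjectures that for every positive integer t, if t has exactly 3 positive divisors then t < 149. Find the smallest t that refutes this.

t = 169

t = 4: τ(4) = 3; 4 < 149.
t = 9: τ(9) = 3; 9 < 149.
t = 25: τ(25) = 3; 25 < 149.
t = 49: τ(49) = 3; 49 < 149.
t = 121: τ(121) = 3; 121 < 149.
t = 169: τ(169) = 3; 169 ≥ 149.
Hence t = 169 is a counterexample.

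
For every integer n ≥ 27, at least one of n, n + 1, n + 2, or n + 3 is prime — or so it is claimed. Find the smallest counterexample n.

For n = 27, 28, 29, 30, 31 the conclusion holds.
n = 32: 32 = 2 × 16; 33 = 3 × 11; 34 = 2 × 17; 35 = 5 × 7 — all composite.
So n = 32 is the smallest counterexample.

n = 32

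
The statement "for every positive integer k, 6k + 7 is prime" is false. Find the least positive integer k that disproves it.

A counterexample is any positive integer k such that 6k + 7 is not prime; we check each in order.
k = 1: 6k + 7 = 13, prime.
k = 2: 6k + 7 = 19, prime.
k = 3: 6k + 7 = 25 = 5 × 5, composite.
So k = 3 is the smallest counterexample.

k = 3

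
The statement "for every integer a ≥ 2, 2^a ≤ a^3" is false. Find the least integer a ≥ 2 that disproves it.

a = 10

a = 2: 2^a = 4 and a^3 = 8, so 4 ≤ 8.
a = 3: 2^a = 8 and a^3 = 27, so 8 ≤ 27.
a = 4: 2^a = 16 and a^3 = 64, so 16 ≤ 64.
a = 5: 2^a = 32 and a^3 = 125, so 32 ≤ 125.
a = 6: 2^a = 64 and a^3 = 216, so 64 ≤ 216.
a = 7: 2^a = 128 and a^3 = 343, so 128 ≤ 343.
a = 8: 2^a = 256 and a^3 = 512, so 256 ≤ 512.
a = 9: 2^a = 512 and a^3 = 729, so 512 ≤ 729.
a = 10: 2^a = 1024 and a^3 = 1000, so 1024 > 1000.
So a = 10 is the smallest counterexample.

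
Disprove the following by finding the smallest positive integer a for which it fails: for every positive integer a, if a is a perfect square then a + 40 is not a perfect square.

For a = 1, 4 the conclusion holds.
a = 9: 9 = 3² and 9 + 40 = 49 = 7².

a = 9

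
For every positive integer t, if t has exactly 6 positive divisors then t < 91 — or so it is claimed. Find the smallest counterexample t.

t = 92

We need the least positive integer t for which t has exactly 6 positive divisors but the claim fails.
For t = 12, 18, 20, 28, …, 68, 75, 76 the conclusion holds.
t = 92: τ(92) = 6; 92 ≥ 91.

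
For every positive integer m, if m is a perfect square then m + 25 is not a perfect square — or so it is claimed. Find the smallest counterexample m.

We need the least positive integer m for which m is a perfect square but m + 25 is a perfect square.
The first 11 eligible values, up to m = 121, all satisfy the conclusion.
m = 144: 144 = 12² and 144 + 25 = 169 = 13².

m = 144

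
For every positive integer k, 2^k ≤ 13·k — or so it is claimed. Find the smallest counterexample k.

k = 7

Check each positive integer k in order until 2^k > 13·k.
The first 6 eligible values, up to k = 6, all satisfy the conclusion.
k = 7: 2^k = 128 and 13·k = 91, so 128 > 91.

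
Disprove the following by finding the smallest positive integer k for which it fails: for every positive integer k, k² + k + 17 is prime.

We need the least positive integer k for which k² + k + 17 is not prime.
The first 15 eligible values, up to k = 15, all satisfy the conclusion.
k = 16: k² + k + 17 = 289 = 17 × 17, composite.

k = 16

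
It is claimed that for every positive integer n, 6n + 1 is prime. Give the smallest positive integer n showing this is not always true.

A counterexample is any positive integer n such that 6n + 1 is not prime; we check each in order.
For n = 1, 2, 3 the conclusion holds.
n = 4: 6n + 1 = 25 = 5 × 5, composite.
So n = 4 is the smallest counterexample.

n = 4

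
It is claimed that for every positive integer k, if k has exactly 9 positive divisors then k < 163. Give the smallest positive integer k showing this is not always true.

k = 196

For k = 36, 100 the conclusion holds.
k = 196: τ(196) = 9; 196 ≥ 163.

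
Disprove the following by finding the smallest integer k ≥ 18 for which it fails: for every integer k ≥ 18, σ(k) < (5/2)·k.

We need the least integer k ≥ 18 for which the claim fails.
The first 6 eligible values, up to k = 23, all satisfy the conclusion.
k = 24: σ(24) = 60; 60 ≥ 60.
Thus k = 24 disproves the claim, and no smaller k works.

k = 24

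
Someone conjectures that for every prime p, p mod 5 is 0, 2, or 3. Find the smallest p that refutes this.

p = 11

For p = 2, 3, 5, 7 the conclusion holds.
p = 11: 11 mod 5 = 1 — not in {0, 2, 3}.
Thus p = 11 disproves the claim, and no smaller p works.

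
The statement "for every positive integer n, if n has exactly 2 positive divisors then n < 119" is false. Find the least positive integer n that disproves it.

A counterexample is any positive integer n such that n has exactly 2 positive divisors but the claim fails; we check each in order.
For n = 2, 3, 5, 7, …, 107, 109, 113 the conclusion holds.
n = 127: τ(127) = 2; 127 ≥ 119.
Hence n = 127 is a counterexample.

n = 127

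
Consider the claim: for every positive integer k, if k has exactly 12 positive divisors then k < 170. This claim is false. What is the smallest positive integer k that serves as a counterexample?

k = 198

A counterexample is any positive integer k such that k has exactly 12 positive divisors but the claim fails; we check each in order.
For k = 60, 72, 84, 90, …, 150, 156, 160 the conclusion holds.
k = 198: τ(198) = 12; 198 ≥ 170.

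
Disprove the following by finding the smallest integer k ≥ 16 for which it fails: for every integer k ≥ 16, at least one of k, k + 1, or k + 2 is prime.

A counterexample is any integer k ≥ 16 such that k, k + 1, k + 2 are all composite; we check each in order.
For k = 16, 17, 18, 19 the conclusion holds.
k = 20: 20 = 2 × 10; 21 = 3 × 7; 22 = 2 × 11 — all composite.

k = 20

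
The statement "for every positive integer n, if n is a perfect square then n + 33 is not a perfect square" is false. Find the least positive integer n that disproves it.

n = 16

For n = 1, 4, 9 the conclusion holds.
n = 16: 16 = 4² and 16 + 33 = 49 = 7².
So n = 16 is the smallest counterexample.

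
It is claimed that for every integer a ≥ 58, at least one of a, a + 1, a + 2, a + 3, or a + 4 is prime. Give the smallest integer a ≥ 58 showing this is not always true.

The first 4 eligible values, up to a = 61, all satisfy the conclusion.
a = 62: 62 = 2 × 31; 63 = 3 × 21; 64 = 2 × 32; 65 = 5 × 13; 66 = 2 × 33 — all composite.
Thus a = 62 disproves the claim, and no smaller a works.

a = 62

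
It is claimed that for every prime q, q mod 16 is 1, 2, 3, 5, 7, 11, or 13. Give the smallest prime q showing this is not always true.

q = 31

We need the least prime q for which the claim fails.
For q = 2, 3, 5, 7, 11, 13, 17, 19, 23, 29 the conclusion holds.
q = 31: 31 mod 16 = 15 — not in {1, 2, 3, 5, 7, 11, 13}.
Thus q = 31 disproves the claim, and no smaller q works.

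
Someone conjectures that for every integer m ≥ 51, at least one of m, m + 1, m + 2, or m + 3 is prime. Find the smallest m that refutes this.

Check each integer m ≥ 51 in order until m, m + 1, m + 2, m + 3 are all composite.
For m = 51, 52, 53 the conclusion holds.
m = 54: 54 = 2 × 27; 55 = 5 × 11; 56 = 2 × 28; 57 = 3 × 19 — all composite.

m = 54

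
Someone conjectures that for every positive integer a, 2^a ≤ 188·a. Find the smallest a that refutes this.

We need the least positive integer a for which 2^a > 188·a.
For a = 1, 2, 3, 4, …, 9, 10, 11 the conclusion holds.
a = 12: 2^a = 4096 and 188·a = 2256, so 4096 > 2256.

a = 12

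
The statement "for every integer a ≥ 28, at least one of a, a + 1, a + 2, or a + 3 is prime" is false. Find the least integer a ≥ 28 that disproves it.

Check each integer a ≥ 28 in order until a, a + 1, a + 2, a + 3 are all composite.
For a = 28, 29, 30, 31 the conclusion holds.
a = 32: 32 = 2 × 16; 33 = 3 × 11; 34 = 2 × 17; 35 = 5 × 7 — all composite.

a = 32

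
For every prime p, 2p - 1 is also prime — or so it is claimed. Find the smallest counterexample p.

p = 5

A counterexample is any prime p such that 2p - 1 is not prime; we check each in order.
For p = 2, 3 the conclusion holds.
p = 5: 2p - 1 = 9 = 3 × 3, not prime.
Hence p = 5 is a counterexample.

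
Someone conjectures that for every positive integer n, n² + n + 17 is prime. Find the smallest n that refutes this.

We need the least positive integer n for which n² + n + 17 is not prime.
For n = 1, 2, 3, 4, …, 13, 14, 15 the conclusion holds.
n = 16: n² + n + 17 = 289 = 17 × 17, composite.
Hence n = 16 is a counterexample.

n = 16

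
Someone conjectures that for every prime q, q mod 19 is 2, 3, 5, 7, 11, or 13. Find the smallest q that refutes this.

q = 17

A counterexample is any prime q such that the claim fails; we check each in order.
The first 6 eligible values, up to q = 13, all satisfy the conclusion.
q = 17: 17 mod 19 = 17 — not in {2, 3, 5, 7, 11, 13}.
Hence q = 17 is a counterexample.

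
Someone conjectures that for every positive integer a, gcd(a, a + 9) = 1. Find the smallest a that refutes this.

a = 3

We need the least positive integer a for which gcd(a, a + 9) > 1.
a = 1: gcd(1, 10) = 1.
a = 2: gcd(2, 11) = 1.
a = 3: gcd(3, 12) = 3.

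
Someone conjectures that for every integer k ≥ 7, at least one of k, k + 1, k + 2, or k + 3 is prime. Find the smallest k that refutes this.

k = 24

Check each integer k ≥ 7 in order until k, k + 1, k + 2, k + 3 are all composite.
The first 17 eligible values, up to k = 23, all satisfy the conclusion.
k = 24: 24 = 2 × 12; 25 = 5 × 5; 26 = 2 × 13; 27 = 3 × 9 — all composite.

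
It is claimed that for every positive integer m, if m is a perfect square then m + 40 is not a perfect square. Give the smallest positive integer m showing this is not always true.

m = 9

For m = 1, 4 the conclusion holds.
m = 9: 9 = 3² and 9 + 40 = 49 = 7².
So m = 9 is the smallest counterexample.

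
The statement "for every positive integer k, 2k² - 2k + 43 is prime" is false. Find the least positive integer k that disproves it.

We need the least positive integer k for which 2k² - 2k + 43 is not prime.
k = 1: 2k² - 2k + 43 = 43, prime.
k = 2: 2k² - 2k + 43 = 47, prime.
k = 3: 2k² - 2k + 43 = 55 = 5 × 11, composite.

k = 3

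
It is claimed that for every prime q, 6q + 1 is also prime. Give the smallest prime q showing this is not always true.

A counterexample is any prime q such that 6q + 1 is not prime; we check each in order.
For q = 2, 3, 5, 7, 11, 13, 17 the conclusion holds.
q = 19: 6q + 1 = 115 = 5 × 23, not prime.
Hence q = 19 is a counterexample.

q = 19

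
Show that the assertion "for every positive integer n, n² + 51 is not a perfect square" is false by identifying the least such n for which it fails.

n = 1: 1² + 51 = 52, not a perfect square.
n = 2: 2² + 51 = 55, not a perfect square.
n = 3: 3² + 51 = 60, not a perfect square.
n = 4: 4² + 51 = 67, not a perfect square.
n = 5: 5² + 51 = 76, not a perfect square.
n = 6: 6² + 51 = 87, not a perfect square.
n = 7: 7² + 51 = 100 = 10², a perfect square.
Hence n = 7 is a counterexample.

n = 7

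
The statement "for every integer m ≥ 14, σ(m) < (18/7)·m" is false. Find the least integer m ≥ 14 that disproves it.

We need the least integer m ≥ 14 for which the claim fails.
The first 34 eligible values, up to m = 47, all satisfy the conclusion.
m = 48: σ(48) = 124; 124 ≥ 864/7.

m = 48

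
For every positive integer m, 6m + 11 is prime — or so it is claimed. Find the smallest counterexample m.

m = 4

A counterexample is any positive integer m such that 6m + 11 is not prime; we check each in order.
For m = 1, 2, 3 the conclusion holds.
m = 4: 6m + 11 = 35 = 5 × 7, composite.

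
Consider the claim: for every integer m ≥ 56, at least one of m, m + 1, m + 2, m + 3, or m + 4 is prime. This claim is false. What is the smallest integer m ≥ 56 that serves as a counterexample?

m = 62

We need the least integer m ≥ 56 for which m, m + 1, m + 2, m + 3, m + 4 are all composite.
m = 56: 59 is prime.
m = 57: 59 is prime.
m = 58: 59 is prime.
m = 59: 59 is prime.
m = 60: 61 is prime.
m = 61: 61 is prime.
m = 62: 62 = 2 × 31; 63 = 3 × 21; 64 = 2 × 32; 65 = 5 × 13; 66 = 2 × 33 — all composite.
Hence m = 62 is a counterexample.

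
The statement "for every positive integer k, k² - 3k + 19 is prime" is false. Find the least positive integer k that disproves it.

For k = 1, 2, 3, 4, …, 15, 16, 17 the conclusion holds.
k = 18: k² - 3k + 19 = 289 = 17 × 17, composite.
So k = 18 is the smallest counterexample.

k = 18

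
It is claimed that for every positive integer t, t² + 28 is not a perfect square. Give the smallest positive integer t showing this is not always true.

t = 6

We need the least positive integer t for which t² + 28 is a perfect square.
t = 1: 1² + 28 = 29, not a perfect square.
t = 2: 2² + 28 = 32, not a perfect square.
t = 3: 3² + 28 = 37, not a perfect square.
t = 4: 4² + 28 = 44, not a perfect square.
t = 5: 5² + 28 = 53, not a perfect square.
t = 6: 6² + 28 = 64 = 8², a perfect square.
So t = 6 is the smallest counterexample.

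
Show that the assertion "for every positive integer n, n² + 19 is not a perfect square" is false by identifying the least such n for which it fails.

n = 9

The first 8 eligible values, up to n = 8, all satisfy the conclusion.
n = 9: 9² + 19 = 100 = 10², a perfect square.
Hence n = 9 is a counterexample.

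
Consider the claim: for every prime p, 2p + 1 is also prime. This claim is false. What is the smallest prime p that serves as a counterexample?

We need the least prime p for which 2p + 1 is not prime.
For p = 2, 3, 5 the conclusion holds.
p = 7: 2p + 1 = 15 = 3 × 5, not prime.
Thus p = 7 disproves the claim, and no smaller p works.

p = 7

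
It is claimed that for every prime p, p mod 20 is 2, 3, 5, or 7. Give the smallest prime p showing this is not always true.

p = 11

A counterexample is any prime p such that the claim fails; we check each in order.
The first 4 eligible values, up to p = 7, all satisfy the conclusion.
p = 11: 11 mod 20 = 11 — not in {2, 3, 5, 7}.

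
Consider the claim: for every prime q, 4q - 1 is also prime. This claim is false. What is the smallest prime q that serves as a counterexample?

q = 7

A counterexample is any prime q such that 4q - 1 is not prime; we check each in order.
q = 2: 4q - 1 = 7, prime.
q = 3: 4q - 1 = 11, prime.
q = 5: 4q - 1 = 19, prime.
q = 7: 4q - 1 = 27 = 3 × 9, not prime.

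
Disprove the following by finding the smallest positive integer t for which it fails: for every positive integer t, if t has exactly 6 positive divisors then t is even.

t = 45

A counterexample is any positive integer t such that t has exactly 6 positive divisors but t is odd; we check each in order.
For t = 12, 18, 20, 28, 32, 44 the conclusion holds.
t = 45: divisors of 45: 1, 3, 5, 9, 15, 45; 45 is odd.
So t = 45 is the smallest counterexample.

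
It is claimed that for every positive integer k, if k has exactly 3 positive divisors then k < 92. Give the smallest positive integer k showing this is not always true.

k = 121

We need the least positive integer k for which k has exactly 3 positive divisors but the claim fails.
The first 4 eligible values, up to k = 49, all satisfy the conclusion.
k = 121: τ(121) = 3; 121 ≥ 92.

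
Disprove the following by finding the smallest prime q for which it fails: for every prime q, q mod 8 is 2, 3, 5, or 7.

q = 17

A counterexample is any prime q such that the claim fails; we check each in order.
For q = 2, 3, 5, 7, 11, 13 the conclusion holds.
q = 17: 17 mod 8 = 1 — not in {2, 3, 5, 7}.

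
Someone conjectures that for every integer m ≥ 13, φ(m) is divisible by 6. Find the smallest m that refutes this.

For m = 13, 14 the conclusion holds.
m = 15: φ(15) = 8; 8 mod 6 = 2.
Thus m = 15 disproves the claim, and no smaller m works.

m = 15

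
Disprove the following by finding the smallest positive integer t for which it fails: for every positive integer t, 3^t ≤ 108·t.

t = 6

Check each positive integer t in order until 3^t > 108·t.
t = 1: 3^t = 3 and 108·t = 108, so 3 ≤ 108.
t = 2: 3^t = 9 and 108·t = 216, so 9 ≤ 216.
t = 3: 3^t = 27 and 108·t = 324, so 27 ≤ 324.
t = 4: 3^t = 81 and 108·t = 432, so 81 ≤ 432.
t = 5: 3^t = 243 and 108·t = 540, so 243 ≤ 540.
t = 6: 3^t = 729 and 108·t = 648, so 729 > 648.
Hence t = 6 is a counterexample.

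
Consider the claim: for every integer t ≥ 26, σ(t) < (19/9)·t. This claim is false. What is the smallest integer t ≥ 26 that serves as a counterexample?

t = 30

A counterexample is any integer t ≥ 26 such that the claim fails; we check each in order.
For t = 26, 27, 28, 29 the conclusion holds.
t = 30: σ(30) = 72; 72 ≥ 190/3.
Thus t = 30 disproves the claim, and no smaller t works.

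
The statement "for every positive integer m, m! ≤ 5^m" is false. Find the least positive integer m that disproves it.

We need the least positive integer m for which m! > 5^m.
For m = 1, 2, 3, 4, …, 9, 10, 11 the conclusion holds.
m = 12: m! = 479001600 and 5^m = 244140625, so 479001600 > 244140625.

m = 12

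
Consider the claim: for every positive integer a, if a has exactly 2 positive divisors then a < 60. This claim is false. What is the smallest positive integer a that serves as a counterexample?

a = 61

A counterexample is any positive integer a such that a has exactly 2 positive divisors but the claim fails; we check each in order.
The first 17 eligible values, up to a = 59, all satisfy the conclusion.
a = 61: τ(61) = 2; 61 ≥ 60.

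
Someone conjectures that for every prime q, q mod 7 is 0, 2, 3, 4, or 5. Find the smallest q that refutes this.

q = 13

Check each prime q in order until the claim fails.
q = 2: 2 mod 7 = 2.
q = 3: 3 mod 7 = 3.
q = 5: 5 mod 7 = 5.
q = 7: 7 mod 7 = 0.
q = 11: 11 mod 7 = 4.
q = 13: 13 mod 7 = 6 — not in {0, 2, 3, 4, 5}.
Thus q = 13 disproves the claim, and no smaller q works.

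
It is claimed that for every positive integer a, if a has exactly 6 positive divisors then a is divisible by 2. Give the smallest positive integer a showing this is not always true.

A counterexample is any positive integer a such that a has exactly 6 positive divisors but a is not divisible by 2; we check each in order.
The first 6 eligible values, up to a = 44, all satisfy the conclusion.
a = 45: τ(45) = 6; 45 mod 2 = 1.

a = 45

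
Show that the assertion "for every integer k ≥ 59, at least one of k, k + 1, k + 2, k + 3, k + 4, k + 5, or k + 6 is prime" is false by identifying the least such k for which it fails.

A counterexample is any integer k ≥ 59 such that k, k + 1, k + 2, k + 3, k + 4, k + 5, k + 6 are all composite; we check each in order.
For k = 59, 60, 61, 62, …, 87, 88, 89 the conclusion holds.
k = 90: 90 = 2 × 45; 91 = 7 × 13; 92 = 2 × 46; 93 = 3 × 31; 94 = 2 × 47; 95 = 5 × 19; 96 = 2 × 48 — all composite.
So k = 90 is the smallest counterexample.

k = 90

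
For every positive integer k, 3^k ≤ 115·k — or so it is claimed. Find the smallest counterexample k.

Check each positive integer k in order until 3^k > 115·k.
The first 5 eligible values, up to k = 5, all satisfy the conclusion.
k = 6: 3^k = 729 and 115·k = 690, so 729 > 690.

k = 6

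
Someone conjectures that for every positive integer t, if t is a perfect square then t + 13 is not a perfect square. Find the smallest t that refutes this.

t = 36

t = 1: 1 + 13 = 14, not a perfect square.
t = 4: 4 + 13 = 17, not a perfect square.
t = 9: 9 + 13 = 22, not a perfect square.
t = 16: 16 + 13 = 29, not a perfect square.
t = 25: 25 + 13 = 38, not a perfect square.
t = 36: 36 = 6² and 36 + 13 = 49 = 7².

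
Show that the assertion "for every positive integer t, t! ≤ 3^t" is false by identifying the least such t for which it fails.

t = 7

We need the least positive integer t for which t! > 3^t.
t = 1: t! = 1 and 3^t = 3, so 1 ≤ 3.
t = 2: t! = 2 and 3^t = 9, so 2 ≤ 9.
t = 3: t! = 6 and 3^t = 27, so 6 ≤ 27.
t = 4: t! = 24 and 3^t = 81, so 24 ≤ 81.
t = 5: t! = 120 and 3^t = 243, so 120 ≤ 243.
t = 6: t! = 720 and 3^t = 729, so 720 ≤ 729.
t = 7: t! = 5040 and 3^t = 2187, so 5040 > 2187.
So t = 7 is the smallest counterexample.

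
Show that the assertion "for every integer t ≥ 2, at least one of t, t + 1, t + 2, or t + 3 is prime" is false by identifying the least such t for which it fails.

t = 24

Check each integer t ≥ 2 in order until t, t + 1, t + 2, t + 3 are all composite.
For t = 2, 3, 4, 5, …, 21, 22, 23 the conclusion holds.
t = 24: 24 = 2 × 12; 25 = 5 × 5; 26 = 2 × 13; 27 = 3 × 9 — all composite.
Thus t = 24 disproves the claim, and no smaller t works.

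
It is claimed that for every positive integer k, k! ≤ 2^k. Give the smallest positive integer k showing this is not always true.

k = 4

k = 1: k! = 1 and 2^k = 2, so 1 ≤ 2.
k = 2: k! = 2 and 2^k = 4, so 2 ≤ 4.
k = 3: k! = 6 and 2^k = 8, so 6 ≤ 8.
k = 4: k! = 24 and 2^k = 16, so 24 > 16.
Thus k = 4 disproves the claim, and no smaller k works.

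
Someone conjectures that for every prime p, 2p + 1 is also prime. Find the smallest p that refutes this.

p = 2: 2p + 1 = 5, prime.
p = 3: 2p + 1 = 7, prime.
p = 5: 2p + 1 = 11, prime.
p = 7: 2p + 1 = 15 = 3 × 5, not prime.

p = 7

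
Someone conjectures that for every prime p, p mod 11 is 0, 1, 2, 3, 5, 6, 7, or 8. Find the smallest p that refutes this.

p = 31

We need the least prime p for which the claim fails.
The first 10 eligible values, up to p = 29, all satisfy the conclusion.
p = 31: 31 mod 11 = 9 — not in {0, 1, 2, 3, 5, 6, 7, 8}.
Thus p = 31 disproves the claim, and no smaller p works.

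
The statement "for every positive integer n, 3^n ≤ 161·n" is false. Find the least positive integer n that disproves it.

n = 1: 3^n = 3 and 161·n = 161, so 3 ≤ 161.
n = 2: 3^n = 9 and 161·n = 322, so 9 ≤ 322.
n = 3: 3^n = 27 and 161·n = 483, so 27 ≤ 483.
n = 4: 3^n = 81 and 161·n = 644, so 81 ≤ 644.
n = 5: 3^n = 243 and 161·n = 805, so 243 ≤ 805.
n = 6: 3^n = 729 and 161·n = 966, so 729 ≤ 966.
n = 7: 3^n = 2187 and 161·n = 1127, so 2187 > 1127.

n = 7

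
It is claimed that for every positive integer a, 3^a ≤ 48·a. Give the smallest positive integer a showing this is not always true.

a = 5

a = 1: 3^a = 3 and 48·a = 48, so 3 ≤ 48.
a = 2: 3^a = 9 and 48·a = 96, so 9 ≤ 96.
a = 3: 3^a = 27 and 48·a = 144, so 27 ≤ 144.
a = 4: 3^a = 81 and 48·a = 192, so 81 ≤ 192.
a = 5: 3^a = 243 and 48·a = 240, so 243 > 240.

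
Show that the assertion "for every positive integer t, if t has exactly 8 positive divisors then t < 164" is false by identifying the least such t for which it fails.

t = 165

The first 22 eligible values, up to t = 154, all satisfy the conclusion.
t = 165: τ(165) = 8; 165 ≥ 164.
So t = 165 is the smallest counterexample.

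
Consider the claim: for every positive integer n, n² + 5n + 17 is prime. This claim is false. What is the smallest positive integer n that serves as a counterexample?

n = 8

The first 7 eligible values, up to n = 7, all satisfy the conclusion.
n = 8: n² + 5n + 17 = 121 = 11 × 11, composite.
Hence n = 8 is a counterexample.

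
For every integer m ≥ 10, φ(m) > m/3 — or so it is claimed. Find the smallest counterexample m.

m = 12

Check each integer m ≥ 10 in order until the claim fails.
For m = 10, 11 the conclusion holds.
m = 12: φ(12) = 4 and 12/3 = 4, so φ(12) ≤ 12/3.
Thus m = 12 disproves the claim, and no smaller m works.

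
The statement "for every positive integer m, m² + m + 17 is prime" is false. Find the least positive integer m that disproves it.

m = 16

Check each positive integer m in order until m² + m + 17 is not prime.
For m = 1, 2, 3, 4, …, 13, 14, 15 the conclusion holds.
m = 16: m² + m + 17 = 289 = 17 × 17, composite.
Hence m = 16 is a counterexample.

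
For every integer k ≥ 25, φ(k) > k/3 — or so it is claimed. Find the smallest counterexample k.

k = 30

k = 25: φ(25) = 20 and 25/3 = 25/3, so φ(25) > 25/3.
k = 26: φ(26) = 12 and 26/3 = 26/3, so φ(26) > 26/3.
k = 27: φ(27) = 18 and 27/3 = 9, so φ(27) > 27/3.
k = 28: φ(28) = 12 and 28/3 = 28/3, so φ(28) > 28/3.
k = 29: φ(29) = 28 and 29/3 = 29/3, so φ(29) > 29/3.
k = 30: φ(30) = 8 and 30/3 = 10, so φ(30) ≤ 30/3.
So k = 30 is the smallest counterexample.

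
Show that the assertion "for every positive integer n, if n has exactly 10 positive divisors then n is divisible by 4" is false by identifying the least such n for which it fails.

n = 162

For n = 48, 80, 112 the conclusion holds.
n = 162: τ(162) = 10; 162 mod 4 = 2.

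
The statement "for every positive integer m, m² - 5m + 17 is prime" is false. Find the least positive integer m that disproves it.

m = 13

We need the least positive integer m for which m² - 5m + 17 is not prime.
For m = 1, 2, 3, 4, …, 10, 11, 12 the conclusion holds.
m = 13: m² - 5m + 17 = 121 = 11 × 11, composite.
So m = 13 is the smallest counterexample.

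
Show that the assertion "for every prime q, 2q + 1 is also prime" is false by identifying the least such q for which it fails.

q = 7

A counterexample is any prime q such that 2q + 1 is not prime; we check each in order.
For q = 2, 3, 5 the conclusion holds.
q = 7: 2q + 1 = 15 = 3 × 5, not prime.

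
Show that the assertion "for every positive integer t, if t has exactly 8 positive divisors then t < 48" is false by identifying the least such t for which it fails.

t = 54

We need the least positive integer t for which t has exactly 8 positive divisors but the claim fails.
For t = 24, 30, 40, 42 the conclusion holds.
t = 54: τ(54) = 8; 54 ≥ 48.
Hence t = 54 is a counterexample.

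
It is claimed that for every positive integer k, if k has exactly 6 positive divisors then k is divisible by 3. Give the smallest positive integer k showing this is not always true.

Check each positive integer k in order until k has exactly 6 positive divisors but k is not divisible by 3.
For k = 12, 18 the conclusion holds.
k = 20: τ(20) = 6; 20 mod 3 = 2.

k = 20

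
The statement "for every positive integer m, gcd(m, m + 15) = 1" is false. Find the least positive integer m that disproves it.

m = 3

We need the least positive integer m for which gcd(m, m + 15) > 1.
m = 1: gcd(1, 16) = 1.
m = 2: gcd(2, 17) = 1.
m = 3: gcd(3, 18) = 3.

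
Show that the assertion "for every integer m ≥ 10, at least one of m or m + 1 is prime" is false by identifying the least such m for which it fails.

m = 14

A counterexample is any integer m ≥ 10 such that m, m + 1 are both composite; we check each in order.
The first 4 eligible values, up to m = 13, all satisfy the conclusion.
m = 14: 14 = 2 × 7; 15 = 3 × 5 — both composite.
Thus m = 14 disproves the claim, and no smaller m works.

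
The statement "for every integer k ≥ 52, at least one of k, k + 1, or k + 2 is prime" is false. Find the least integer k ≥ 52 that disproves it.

We need the least integer k ≥ 52 for which k, k + 1, k + 2 are all composite.
k = 52: 53 is prime.
k = 53: 53 is prime.
k = 54: 54 = 2 × 27; 55 = 5 × 11; 56 = 2 × 28 — all composite.

k = 54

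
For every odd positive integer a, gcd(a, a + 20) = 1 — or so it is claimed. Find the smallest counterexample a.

For a = 1, 3 the conclusion holds.
a = 5: gcd(5, 25) = 5.

a = 5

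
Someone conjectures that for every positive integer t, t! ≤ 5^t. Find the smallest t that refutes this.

t = 12

We need the least positive integer t for which t! > 5^t.
For t = 1, 2, 3, 4, …, 9, 10, 11 the conclusion holds.
t = 12: t! = 479001600 and 5^t = 244140625, so 479001600 > 244140625.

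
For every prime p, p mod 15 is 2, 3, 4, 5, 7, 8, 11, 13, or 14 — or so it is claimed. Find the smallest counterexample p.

p = 31

A counterexample is any prime p such that the claim fails; we check each in order.
For p = 2, 3, 5, 7, 11, 13, 17, 19, 23, 29 the conclusion holds.
p = 31: 31 mod 15 = 1 — not in {2, 3, 4, 5, 7, 8, 11, 13, 14}.
So p = 31 is the smallest counterexample.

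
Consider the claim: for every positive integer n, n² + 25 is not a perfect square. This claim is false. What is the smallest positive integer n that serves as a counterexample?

For n = 1, 2, 3, 4, …, 9, 10, 11 the conclusion holds.
n = 12: 12² + 25 = 169 = 13², a perfect square.
So n = 12 is the smallest counterexample.

n = 12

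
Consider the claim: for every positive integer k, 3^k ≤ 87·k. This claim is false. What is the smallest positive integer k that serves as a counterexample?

k = 6

A counterexample is any positive integer k such that 3^k > 87·k; we check each in order.
For k = 1, 2, 3, 4, 5 the conclusion holds.
k = 6: 3^k = 729 and 87·k = 522, so 729 > 522.
Hence k = 6 is a counterexample.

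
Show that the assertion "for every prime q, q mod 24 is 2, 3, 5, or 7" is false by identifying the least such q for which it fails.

q = 2: 2 mod 24 = 2.
q = 3: 3 mod 24 = 3.
q = 5: 5 mod 24 = 5.
q = 7: 7 mod 24 = 7.
q = 11: 11 mod 24 = 11 — not in {2, 3, 5, 7}.

q = 11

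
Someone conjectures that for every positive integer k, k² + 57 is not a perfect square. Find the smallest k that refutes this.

k = 8

Check each positive integer k in order until k² + 57 is a perfect square.
k = 1: 1² + 57 = 58, not a perfect square.
k = 2: 2² + 57 = 61, not a perfect square.
k = 3: 3² + 57 = 66, not a perfect square.
k = 4: 4² + 57 = 73, not a perfect square.
k = 5: 5² + 57 = 82, not a perfect square.
k = 6: 6² + 57 = 93, not a perfect square.
k = 7: 7² + 57 = 106, not a perfect square.
k = 8: 8² + 57 = 121 = 11², a perfect square.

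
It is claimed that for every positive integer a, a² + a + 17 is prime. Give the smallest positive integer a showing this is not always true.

a = 16

A counterexample is any positive integer a such that a² + a + 17 is not prime; we check each in order.
The first 15 eligible values, up to a = 15, all satisfy the conclusion.
a = 16: a² + a + 17 = 289 = 17 × 17, composite.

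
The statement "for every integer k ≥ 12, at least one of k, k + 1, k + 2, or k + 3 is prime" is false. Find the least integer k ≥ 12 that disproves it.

Check each integer k ≥ 12 in order until k, k + 1, k + 2, k + 3 are all composite.
For k = 12, 13, 14, 15, …, 21, 22, 23 the conclusion holds.
k = 24: 24 = 2 × 12; 25 = 5 × 5; 26 = 2 × 13; 27 = 3 × 9 — all composite.
Hence k = 24 is a counterexample.

k = 24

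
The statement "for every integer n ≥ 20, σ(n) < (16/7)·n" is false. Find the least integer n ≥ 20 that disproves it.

n = 24

We need the least integer n ≥ 20 for which the claim fails.
The first 4 eligible values, up to n = 23, all satisfy the conclusion.
n = 24: σ(24) = 60; 60 ≥ 384/7.
So n = 24 is the smallest counterexample.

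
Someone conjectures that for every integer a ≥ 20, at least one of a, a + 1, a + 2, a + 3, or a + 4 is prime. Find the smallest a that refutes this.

a = 24

Check each integer a ≥ 20 in order until a, a + 1, a + 2, a + 3, a + 4 are all composite.
a = 20: 23 is prime.
a = 21: 23 is prime.
a = 22: 23 is prime.
a = 23: 23 is prime.
a = 24: 24 = 2 × 12; 25 = 5 × 5; 26 = 2 × 13; 27 = 3 × 9; 28 = 2 × 14 — all composite.
Thus a = 24 disproves the claim, and no smaller a works.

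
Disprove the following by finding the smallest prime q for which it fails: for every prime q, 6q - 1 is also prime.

A counterexample is any prime q such that 6q - 1 is not prime; we check each in order.
The first 4 eligible values, up to q = 7, all satisfy the conclusion.
q = 11: 6q - 1 = 65 = 5 × 13, not prime.

q = 11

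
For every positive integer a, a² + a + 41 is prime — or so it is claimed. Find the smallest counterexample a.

a = 40

A counterexample is any positive integer a such that a² + a + 41 is not prime; we check each in order.
For a = 1, 2, 3, 4, …, 37, 38, 39 the conclusion holds.
a = 40: a² + a + 41 = 1681 = 41 × 41, composite.
So a = 40 is the smallest counterexample.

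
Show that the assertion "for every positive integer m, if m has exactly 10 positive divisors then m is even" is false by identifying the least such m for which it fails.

Check each positive integer m in order until m has exactly 10 positive divisors but m is odd.
For m = 48, 80, 112, 162, 176, 208, 272, 304, 368 the conclusion holds.
m = 405: divisors of 405: 10 divisors; 405 is odd.

m = 405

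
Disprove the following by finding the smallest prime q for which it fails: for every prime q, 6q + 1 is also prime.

q = 19

Check each prime q in order until 6q + 1 is not prime.
q = 2: 6q + 1 = 13, prime.
q = 3: 6q + 1 = 19, prime.
q = 5: 6q + 1 = 31, prime.
q = 7: 6q + 1 = 43, prime.
q = 11: 6q + 1 = 67, prime.
q = 13: 6q + 1 = 79, prime.
q = 17: 6q + 1 = 103, prime.
q = 19: 6q + 1 = 115 = 5 × 23, not prime.
Hence q = 19 is a counterexample.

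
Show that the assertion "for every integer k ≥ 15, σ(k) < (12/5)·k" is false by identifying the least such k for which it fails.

A counterexample is any integer k ≥ 15 such that the claim fails; we check each in order.
For k = 15, 16, 17, 18, 19, 20, 21, 22, 23 the conclusion holds.
k = 24: σ(24) = 60; 60 ≥ 288/5.
So k = 24 is the smallest counterexample.

k = 24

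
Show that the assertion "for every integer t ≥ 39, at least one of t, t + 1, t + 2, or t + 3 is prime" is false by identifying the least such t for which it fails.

We need the least integer t ≥ 39 for which t, t + 1, t + 2, t + 3 are all composite.
The first 9 eligible values, up to t = 47, all satisfy the conclusion.
t = 48: 48 = 2 × 24; 49 = 7 × 7; 50 = 2 × 25; 51 = 3 × 17 — all composite.
Hence t = 48 is a counterexample.

t = 48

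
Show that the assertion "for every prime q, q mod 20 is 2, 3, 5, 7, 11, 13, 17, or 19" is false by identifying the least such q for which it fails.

Check each prime q in order until the claim fails.
For q = 2, 3, 5, 7, 11, 13, 17, 19, 23 the conclusion holds.
q = 29: 29 mod 20 = 9 — not in {2, 3, 5, 7, 11, 13, 17, 19}.

q = 29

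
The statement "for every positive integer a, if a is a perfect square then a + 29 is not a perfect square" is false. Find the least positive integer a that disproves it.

For a = 1, 4, 9, 16, …, 121, 144, 169 the conclusion holds.
a = 196: 196 = 14² and 196 + 29 = 225 = 15².

a = 196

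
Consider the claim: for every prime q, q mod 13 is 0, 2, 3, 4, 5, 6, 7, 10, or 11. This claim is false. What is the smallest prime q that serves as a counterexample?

q = 47

The first 14 eligible values, up to q = 43, all satisfy the conclusion.
q = 47: 47 mod 13 = 8 — not in {0, 2, 3, 4, 5, 6, 7, 10, 11}.
Thus q = 47 disproves the claim, and no smaller q works.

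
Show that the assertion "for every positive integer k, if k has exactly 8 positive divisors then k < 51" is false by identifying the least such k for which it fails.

A counterexample is any positive integer k such that k has exactly 8 positive divisors but the claim fails; we check each in order.
The first 4 eligible values, up to k = 42, all satisfy the conclusion.
k = 54: τ(54) = 8; 54 ≥ 51.

k = 54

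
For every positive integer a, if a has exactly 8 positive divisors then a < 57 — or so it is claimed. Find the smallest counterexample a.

a = 66

Check each positive integer a in order until a has exactly 8 positive divisors but the claim fails.
a = 24: τ(24) = 8; 24 < 57.
a = 30: τ(30) = 8; 30 < 57.
a = 40: τ(40) = 8; 40 < 57.
a = 42: τ(42) = 8; 42 < 57.
a = 54: τ(54) = 8; 54 < 57.
a = 56: τ(56) = 8; 56 < 57.
a = 66: τ(66) = 8; 66 ≥ 57.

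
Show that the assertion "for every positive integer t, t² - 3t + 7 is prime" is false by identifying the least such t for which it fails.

t = 6

A counterexample is any positive integer t such that t² - 3t + 7 is not prime; we check each in order.
t = 1: t² - 3t + 7 = 5, prime.
t = 2: t² - 3t + 7 = 5, prime.
t = 3: t² - 3t + 7 = 7, prime.
t = 4: t² - 3t + 7 = 11, prime.
t = 5: t² - 3t + 7 = 17, prime.
t = 6: t² - 3t + 7 = 25 = 5 × 5, composite.
So t = 6 is the smallest counterexample.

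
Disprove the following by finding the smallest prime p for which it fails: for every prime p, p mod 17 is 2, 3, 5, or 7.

We need the least prime p for which the claim fails.
p = 2: 2 mod 17 = 2.
p = 3: 3 mod 17 = 3.
p = 5: 5 mod 17 = 5.
p = 7: 7 mod 17 = 7.
p = 11: 11 mod 17 = 11 — not in {2, 3, 5, 7}.

p = 11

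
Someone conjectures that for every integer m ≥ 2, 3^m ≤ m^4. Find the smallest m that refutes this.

Check each integer m ≥ 2 in order until 3^m > m^4.
m = 2: 3^m = 9 and m^4 = 16, so 9 ≤ 16.
m = 3: 3^m = 27 and m^4 = 81, so 27 ≤ 81.
m = 4: 3^m = 81 and m^4 = 256, so 81 ≤ 256.
m = 5: 3^m = 243 and m^4 = 625, so 243 ≤ 625.
m = 6: 3^m = 729 and m^4 = 1296, so 729 ≤ 1296.
m = 7: 3^m = 2187 and m^4 = 2401, so 2187 ≤ 2401.
m = 8: 3^m = 6561 and m^4 = 4096, so 6561 > 4096.
Thus m = 8 disproves the claim, and no smaller m works.

m = 8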